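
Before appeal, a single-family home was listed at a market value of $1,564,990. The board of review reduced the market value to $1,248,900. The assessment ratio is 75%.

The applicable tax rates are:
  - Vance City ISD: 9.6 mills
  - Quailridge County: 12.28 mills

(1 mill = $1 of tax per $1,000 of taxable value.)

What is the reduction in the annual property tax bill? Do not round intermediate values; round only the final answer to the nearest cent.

Old assessed value = $1,564,990 × 0.75 = $1,173,742.5
New assessed value = $1,248,900 × 0.75 = $936,675
Combined rate = 0.0096 + 0.01228 = 0.02188
Old tax = $1,173,742.5 × 0.02188 = $25,681.4859
New tax = $936,675 × 0.02188 = $20,494.449
Reduction = $25,681.4859 − $20,494.449 = $5,187.0369

$5,187.04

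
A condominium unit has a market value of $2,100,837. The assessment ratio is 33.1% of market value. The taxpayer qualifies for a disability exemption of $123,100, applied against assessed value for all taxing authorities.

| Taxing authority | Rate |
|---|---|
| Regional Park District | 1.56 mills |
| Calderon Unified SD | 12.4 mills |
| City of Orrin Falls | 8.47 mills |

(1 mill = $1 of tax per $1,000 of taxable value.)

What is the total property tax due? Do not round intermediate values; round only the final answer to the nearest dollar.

$12,836

Assessed value = $2,100,837 × 0.331 = $695,377.047
Taxable value = $695,377.047 − $123,100 = $572,277.047
Regional Park District: $572,277.047 × 0.00156 = $892.75219332
Calderon Unified SD: $572,277.047 × 0.0124 = $7,096.2353828
City of Orrin Falls: $572,277.047 × 0.00847 = $4,847.18658809
Total = $892.75219332 + $7,096.2353828 + $4,847.18658809 = $12,836.17416421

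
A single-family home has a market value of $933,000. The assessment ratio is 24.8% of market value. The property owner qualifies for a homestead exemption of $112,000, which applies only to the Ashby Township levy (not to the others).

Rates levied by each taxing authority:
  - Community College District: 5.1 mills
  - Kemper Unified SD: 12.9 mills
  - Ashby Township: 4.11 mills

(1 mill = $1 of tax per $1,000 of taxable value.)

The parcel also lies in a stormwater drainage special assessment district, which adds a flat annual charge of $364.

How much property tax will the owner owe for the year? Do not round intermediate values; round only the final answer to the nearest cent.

Assessed value = $933,000 × 0.248 = $231,384
Community College District: $231,384 × 0.0051 = $1,180.0584
Kemper Unified SD: $231,384 × 0.0129 = $2,984.8536
Ashby Township: ($231,384 − $112,000) × 0.00411 = $119,384 × 0.00411 = $490.66824
Levies subtotal = $4,655.58024
Total = $4,655.58024 + $364 = $5,019.58024

$5,019.58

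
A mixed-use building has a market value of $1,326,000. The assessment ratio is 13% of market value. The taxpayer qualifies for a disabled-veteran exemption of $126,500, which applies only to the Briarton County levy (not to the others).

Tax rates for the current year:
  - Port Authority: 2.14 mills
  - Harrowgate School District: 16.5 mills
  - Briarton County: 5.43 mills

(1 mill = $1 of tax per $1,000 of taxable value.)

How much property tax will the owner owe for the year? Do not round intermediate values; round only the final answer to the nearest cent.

Assessed value = $1,326,000 × 0.13 = $172,380
Port Authority: $172,380 × 0.00214 = $368.8932
Harrowgate School District: $172,380 × 0.0165 = $2,844.27
Briarton County: ($172,380 − $126,500) × 0.00543 = $45,880 × 0.00543 = $249.1284
Total = $3,462.2916

$3,462.29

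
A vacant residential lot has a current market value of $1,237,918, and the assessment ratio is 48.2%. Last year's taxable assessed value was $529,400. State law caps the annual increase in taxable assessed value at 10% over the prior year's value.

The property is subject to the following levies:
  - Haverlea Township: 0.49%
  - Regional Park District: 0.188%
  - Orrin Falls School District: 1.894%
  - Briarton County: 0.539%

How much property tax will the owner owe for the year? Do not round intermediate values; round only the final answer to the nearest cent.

Uncapped assessed value = $1,237,918 × 0.482 = $596,676.476
Cap limit = $529,400 × 1.1 = $582,340
Taxable assessed value = min($596,676.476, $582,340) = $582,340 (cap binds)
Haverlea Township: $582,340 × 0.0049 = $2,853.466
Regional Park District: $582,340 × 0.00188 = $1,094.7992
Orrin Falls School District: $582,340 × 0.01894 = $11,029.5196
Briarton County: $582,340 × 0.00539 = $3,138.8126
Total = $18,116.5974

$18,116.60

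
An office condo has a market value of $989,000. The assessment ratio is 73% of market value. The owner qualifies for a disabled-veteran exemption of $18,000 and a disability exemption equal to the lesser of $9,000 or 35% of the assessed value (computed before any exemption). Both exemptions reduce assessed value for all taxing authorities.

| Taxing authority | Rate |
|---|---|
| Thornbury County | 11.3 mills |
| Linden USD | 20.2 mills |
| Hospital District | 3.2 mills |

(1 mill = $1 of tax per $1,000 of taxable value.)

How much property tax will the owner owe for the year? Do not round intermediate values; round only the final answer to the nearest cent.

Assessed value = $989,000 × 0.73 = $721,970
Disability exemption = min($9,000, 35% × $721,970) = min($9,000, $252,689.5) = $9,000 (dollar cap binds)
Taxable value = $721,970 − $18,000 − $9,000 = $694,970
Thornbury County: $694,970 × 0.0113 = $7,853.161
Linden USD: $694,970 × 0.0202 = $14,038.394
Hospital District: $694,970 × 0.0032 = $2,223.904
Total = $24,115.459

$24,115.46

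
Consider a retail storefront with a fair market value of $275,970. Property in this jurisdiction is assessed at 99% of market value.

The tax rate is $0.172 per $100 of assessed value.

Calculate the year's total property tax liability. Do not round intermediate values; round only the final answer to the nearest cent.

$469.92

Assessed value = $275,970 × 0.99 = $273,210.3
Tax = $273,210.3 × 0.00172 = $469.921716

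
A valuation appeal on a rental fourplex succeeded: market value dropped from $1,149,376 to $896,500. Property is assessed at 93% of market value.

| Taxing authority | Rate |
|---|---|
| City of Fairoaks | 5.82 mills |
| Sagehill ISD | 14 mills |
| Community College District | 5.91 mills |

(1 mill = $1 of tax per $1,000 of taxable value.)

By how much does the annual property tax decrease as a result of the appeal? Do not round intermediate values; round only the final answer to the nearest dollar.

Old assessed value = $1,149,376 × 0.93 = $1,068,919.68
New assessed value = $896,500 × 0.93 = $833,745
Combined rate = 0.00582 + 0.014 + 0.00591 = 0.02573
Old tax = $1,068,919.68 × 0.02573 = $27,503.3033664
New tax = $833,745 × 0.02573 = $21,452.25885
Reduction = $27,503.3033664 − $21,452.25885 = $6,051.0445164

$6,051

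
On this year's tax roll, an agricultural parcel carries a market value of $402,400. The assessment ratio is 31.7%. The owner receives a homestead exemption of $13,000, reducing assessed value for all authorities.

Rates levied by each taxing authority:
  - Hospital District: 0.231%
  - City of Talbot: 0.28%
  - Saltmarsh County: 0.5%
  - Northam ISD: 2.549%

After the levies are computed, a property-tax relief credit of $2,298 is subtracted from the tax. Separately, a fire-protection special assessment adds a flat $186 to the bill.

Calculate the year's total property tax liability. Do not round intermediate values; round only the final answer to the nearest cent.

$1,966.36

Assessed value = $402,400 × 0.317 = $127,560.8
Taxable value = $127,560.8 − $13,000 = $114,560.8
Hospital District: $114,560.8 × 0.00231 = $264.635448
City of Talbot: $114,560.8 × 0.0028 = $320.77024
Saltmarsh County: $114,560.8 × 0.005 = $572.804
Northam ISD: $114,560.8 × 0.02549 = $2,920.154792
Levies subtotal = $4,078.36448
After credit = $4,078.36448 − $2,298 = $1,780.36448
Total = $1,780.36448 + $186 = $1,966.36448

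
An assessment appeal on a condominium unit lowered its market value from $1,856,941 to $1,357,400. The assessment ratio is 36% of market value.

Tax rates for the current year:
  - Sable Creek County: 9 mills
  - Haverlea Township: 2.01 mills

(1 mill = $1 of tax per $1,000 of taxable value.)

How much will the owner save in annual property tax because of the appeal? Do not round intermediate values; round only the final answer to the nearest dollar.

Old assessed value = $1,856,941 × 0.36 = $668,498.76
New assessed value = $1,357,400 × 0.36 = $488,664
Combined rate = 0.009 + 0.00201 = 0.01101
Old tax = $668,498.76 × 0.01101 = $7,360.1713476
New tax = $488,664 × 0.01101 = $5,380.19064
Reduction = $7,360.1713476 − $5,380.19064 = $1,979.9807076

$1,980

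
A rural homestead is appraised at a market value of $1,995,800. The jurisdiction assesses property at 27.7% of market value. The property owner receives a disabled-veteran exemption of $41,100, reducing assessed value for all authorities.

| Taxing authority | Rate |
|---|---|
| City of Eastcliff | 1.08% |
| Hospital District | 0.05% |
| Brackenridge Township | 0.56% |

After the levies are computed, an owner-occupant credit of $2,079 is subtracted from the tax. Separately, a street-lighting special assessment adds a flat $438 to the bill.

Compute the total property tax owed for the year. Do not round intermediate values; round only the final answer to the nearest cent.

$7,007.35

Assessed value = $1,995,800 × 0.277 = $552,836.6
Taxable value = $552,836.6 − $41,100 = $511,736.6
City of Eastcliff: $511,736.6 × 0.0108 = $5,526.75528
Hospital District: $511,736.6 × 0.0005 = $255.8683
Brackenridge Township: $511,736.6 × 0.0056 = $2,865.72496
Levies subtotal = $8,648.34854
After credit = $8,648.34854 − $2,079 = $6,569.34854
Total = $6,569.34854 + $438 = $7,007.34854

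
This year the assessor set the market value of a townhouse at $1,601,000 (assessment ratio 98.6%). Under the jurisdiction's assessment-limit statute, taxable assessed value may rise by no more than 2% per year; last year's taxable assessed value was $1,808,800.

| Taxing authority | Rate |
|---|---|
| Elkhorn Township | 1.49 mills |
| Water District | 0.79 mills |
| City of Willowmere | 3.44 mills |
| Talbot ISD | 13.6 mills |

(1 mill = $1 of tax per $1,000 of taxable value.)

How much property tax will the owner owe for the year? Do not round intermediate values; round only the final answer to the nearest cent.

Uncapped assessed value = $1,601,000 × 0.986 = $1,578,586
Cap limit = $1,808,800 × 1.02 = $1,844,976
Taxable assessed value = min($1,578,586, $1,844,976) = $1,578,586 (cap does not bind)
Elkhorn Township: $1,578,586 × 0.00149 = $2,352.09314
Water District: $1,578,586 × 0.00079 = $1,247.08294
City of Willowmere: $1,578,586 × 0.00344 = $5,430.33584
Talbot ISD: $1,578,586 × 0.0136 = $21,468.7696
Total = $30,498.28152

$30,498.28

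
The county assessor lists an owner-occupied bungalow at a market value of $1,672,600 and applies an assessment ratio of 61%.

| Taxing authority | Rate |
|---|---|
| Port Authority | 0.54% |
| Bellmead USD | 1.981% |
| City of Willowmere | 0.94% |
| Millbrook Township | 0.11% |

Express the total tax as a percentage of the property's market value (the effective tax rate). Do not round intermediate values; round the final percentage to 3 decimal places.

2.178%

Assessed value = $1,672,600 × 0.61 = $1,020,286
Port Authority: $1,020,286 × 0.0054 = $5,509.5444
Bellmead USD: $1,020,286 × 0.01981 = $20,211.86566
City of Willowmere: $1,020,286 × 0.0094 = $9,590.6884
Millbrook Township: $1,020,286 × 0.0011 = $1,122.3146
Total tax = $36,434.41306
Effective rate = $36,434.41306 ÷ $1,672,600 = 2.178% of market value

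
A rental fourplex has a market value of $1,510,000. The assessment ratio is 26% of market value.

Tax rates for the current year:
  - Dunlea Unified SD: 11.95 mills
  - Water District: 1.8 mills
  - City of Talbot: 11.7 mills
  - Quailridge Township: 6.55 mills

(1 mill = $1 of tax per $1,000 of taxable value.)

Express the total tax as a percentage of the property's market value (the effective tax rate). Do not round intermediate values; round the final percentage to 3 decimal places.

Assessed value = $1,510,000 × 0.26 = $392,600
Dunlea Unified SD: $392,600 × 0.01195 = $4,691.57
Water District: $392,600 × 0.0018 = $706.68
City of Talbot: $392,600 × 0.0117 = $4,593.42
Quailridge Township: $392,600 × 0.00655 = $2,571.53
Total tax = $12,563.2
Effective rate = $12,563.2 ÷ $1,510,000 = 0.832% of market value

0.832%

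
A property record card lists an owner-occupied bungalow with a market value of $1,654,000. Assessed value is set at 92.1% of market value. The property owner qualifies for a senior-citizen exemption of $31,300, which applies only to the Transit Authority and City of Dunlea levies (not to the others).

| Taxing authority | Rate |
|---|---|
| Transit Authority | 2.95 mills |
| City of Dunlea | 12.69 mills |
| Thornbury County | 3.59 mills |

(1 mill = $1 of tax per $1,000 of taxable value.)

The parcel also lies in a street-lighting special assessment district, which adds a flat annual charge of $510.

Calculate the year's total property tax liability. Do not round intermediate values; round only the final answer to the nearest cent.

Assessed value = $1,654,000 × 0.921 = $1,523,334
Transit Authority: ($1,523,334 − $31,300) × 0.00295 = $1,492,034 × 0.00295 = $4,401.5003
City of Dunlea: ($1,523,334 − $31,300) × 0.01269 = $1,492,034 × 0.01269 = $18,933.91146
Thornbury County: $1,523,334 × 0.00359 = $5,468.76906
Levies subtotal = $28,804.18082
Total = $28,804.18082 + $510 = $29,314.18082

$29,314.18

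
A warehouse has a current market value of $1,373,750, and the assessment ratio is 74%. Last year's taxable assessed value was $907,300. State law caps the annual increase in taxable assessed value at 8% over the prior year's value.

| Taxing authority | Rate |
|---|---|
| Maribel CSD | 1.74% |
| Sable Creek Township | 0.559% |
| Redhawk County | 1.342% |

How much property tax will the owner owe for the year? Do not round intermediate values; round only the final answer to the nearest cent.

Uncapped assessed value = $1,373,750 × 0.74 = $1,016,575
Cap limit = $907,300 × 1.08 = $979,884
Taxable assessed value = min($1,016,575, $979,884) = $979,884 (cap binds)
Maribel CSD: $979,884 × 0.0174 = $17,049.9816
Sable Creek Township: $979,884 × 0.00559 = $5,477.55156
Redhawk County: $979,884 × 0.01342 = $13,150.04328
Total = $35,677.57644

$35,677.58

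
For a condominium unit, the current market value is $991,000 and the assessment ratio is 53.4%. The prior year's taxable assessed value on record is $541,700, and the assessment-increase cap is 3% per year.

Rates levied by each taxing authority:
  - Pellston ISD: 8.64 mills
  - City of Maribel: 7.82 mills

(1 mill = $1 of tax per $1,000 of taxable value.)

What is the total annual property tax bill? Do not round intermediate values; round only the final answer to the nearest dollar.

$8,711

Uncapped assessed value = $991,000 × 0.534 = $529,194
Cap limit = $541,700 × 1.03 = $557,951
Taxable assessed value = min($529,194, $557,951) = $529,194 (cap does not bind)
Pellston ISD: $529,194 × 0.00864 = $4,572.23616
City of Maribel: $529,194 × 0.00782 = $4,138.29708
Total = $8,710.53324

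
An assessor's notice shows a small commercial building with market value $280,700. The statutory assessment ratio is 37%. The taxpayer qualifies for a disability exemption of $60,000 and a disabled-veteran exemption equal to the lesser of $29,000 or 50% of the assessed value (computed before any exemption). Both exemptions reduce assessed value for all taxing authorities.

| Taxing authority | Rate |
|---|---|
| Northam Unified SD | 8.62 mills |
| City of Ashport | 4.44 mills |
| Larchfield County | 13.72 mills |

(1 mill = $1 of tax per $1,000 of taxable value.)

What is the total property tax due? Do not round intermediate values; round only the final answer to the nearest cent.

Assessed value = $280,700 × 0.37 = $103,859
Disabled-veteran exemption = min($29,000, 50% × $103,859) = min($29,000, $51,929.5) = $29,000 (dollar cap binds)
Taxable value = $103,859 − $60,000 − $29,000 = $14,859
Northam Unified SD: $14,859 × 0.00862 = $128.08458
City of Ashport: $14,859 × 0.00444 = $65.97396
Larchfield County: $14,859 × 0.01372 = $203.86548
Total = $397.92402

$397.92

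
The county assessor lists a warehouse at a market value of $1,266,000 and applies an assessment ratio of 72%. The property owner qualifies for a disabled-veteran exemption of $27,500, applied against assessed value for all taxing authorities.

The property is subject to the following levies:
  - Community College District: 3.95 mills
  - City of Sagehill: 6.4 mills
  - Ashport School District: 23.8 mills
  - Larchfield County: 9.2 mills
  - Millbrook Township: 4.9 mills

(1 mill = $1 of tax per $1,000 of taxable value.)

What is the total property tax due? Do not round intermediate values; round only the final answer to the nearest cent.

Assessed value = $1,266,000 × 0.72 = $911,520
Taxable value = $911,520 − $27,500 = $884,020
Community College District: $884,020 × 0.00395 = $3,491.879
City of Sagehill: $884,020 × 0.0064 = $5,657.728
Ashport School District: $884,020 × 0.0238 = $21,039.676
Larchfield County: $884,020 × 0.0092 = $8,132.984
Millbrook Township: $884,020 × 0.0049 = $4,331.698
Total = $3,491.879 + $5,657.728 + $21,039.676 + $8,132.984 + $4,331.698 = $42,653.965

$42,653.97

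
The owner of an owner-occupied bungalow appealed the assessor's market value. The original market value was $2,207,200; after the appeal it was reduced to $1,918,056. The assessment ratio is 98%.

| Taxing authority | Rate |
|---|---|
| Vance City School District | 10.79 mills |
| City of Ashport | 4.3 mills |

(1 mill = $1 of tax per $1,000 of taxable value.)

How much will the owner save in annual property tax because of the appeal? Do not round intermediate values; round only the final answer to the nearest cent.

$4,275.92

Old assessed value = $2,207,200 × 0.98 = $2,163,056
New assessed value = $1,918,056 × 0.98 = $1,879,694.88
Combined rate = 0.01079 + 0.0043 = 0.01509
Old tax = $2,163,056 × 0.01509 = $32,640.51504
New tax = $1,879,694.88 × 0.01509 = $28,364.5957392
Reduction = $32,640.51504 − $28,364.5957392 = $4,275.9193008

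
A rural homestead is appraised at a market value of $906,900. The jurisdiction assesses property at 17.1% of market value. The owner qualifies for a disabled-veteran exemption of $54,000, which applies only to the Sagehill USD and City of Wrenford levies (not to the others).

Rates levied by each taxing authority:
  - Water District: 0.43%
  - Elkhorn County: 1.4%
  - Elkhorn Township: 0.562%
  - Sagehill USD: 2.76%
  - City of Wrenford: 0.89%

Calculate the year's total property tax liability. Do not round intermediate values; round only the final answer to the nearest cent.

$7,398.93

Assessed value = $906,900 × 0.171 = $155,079.9
Water District: $155,079.9 × 0.0043 = $666.84357
Elkhorn County: $155,079.9 × 0.014 = $2,171.1186
Elkhorn Township: $155,079.9 × 0.00562 = $871.549038
Sagehill USD: ($155,079.9 − $54,000) × 0.0276 = $101,079.9 × 0.0276 = $2,789.80524
City of Wrenford: ($155,079.9 − $54,000) × 0.0089 = $101,079.9 × 0.0089 = $899.61111
Total = $7,398.927558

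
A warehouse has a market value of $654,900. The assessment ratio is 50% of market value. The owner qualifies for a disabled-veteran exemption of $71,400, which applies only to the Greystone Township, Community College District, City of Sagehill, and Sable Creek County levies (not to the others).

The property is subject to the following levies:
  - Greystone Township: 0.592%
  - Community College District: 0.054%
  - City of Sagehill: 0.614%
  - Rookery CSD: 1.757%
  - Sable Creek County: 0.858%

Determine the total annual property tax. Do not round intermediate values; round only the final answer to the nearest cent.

Assessed value = $654,900 × 0.5 = $327,450
Greystone Township: ($327,450 − $71,400) × 0.00592 = $256,050 × 0.00592 = $1,515.816
Community College District: ($327,450 − $71,400) × 0.00054 = $256,050 × 0.00054 = $138.267
City of Sagehill: ($327,450 − $71,400) × 0.00614 = $256,050 × 0.00614 = $1,572.147
Rookery CSD: $327,450 × 0.01757 = $5,753.2965
Sable Creek County: ($327,450 − $71,400) × 0.00858 = $256,050 × 0.00858 = $2,196.909
Total = $11,176.4355

$11,176.44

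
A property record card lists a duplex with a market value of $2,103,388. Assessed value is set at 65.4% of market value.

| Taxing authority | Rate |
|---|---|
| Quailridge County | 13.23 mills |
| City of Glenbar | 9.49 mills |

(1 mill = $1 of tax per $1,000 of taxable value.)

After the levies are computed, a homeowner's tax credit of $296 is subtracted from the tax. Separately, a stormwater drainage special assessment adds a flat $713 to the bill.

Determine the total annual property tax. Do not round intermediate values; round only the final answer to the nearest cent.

Assessed value = $2,103,388 × 0.654 = $1,375,615.752
Quailridge County: $1,375,615.752 × 0.01323 = $18,199.39639896
City of Glenbar: $1,375,615.752 × 0.00949 = $13,054.59348648
Levies subtotal = $31,253.98988544
After credit = $31,253.98988544 − $296 = $30,957.98988544
Total = $30,957.98988544 + $713 = $31,670.98988544

$31,670.99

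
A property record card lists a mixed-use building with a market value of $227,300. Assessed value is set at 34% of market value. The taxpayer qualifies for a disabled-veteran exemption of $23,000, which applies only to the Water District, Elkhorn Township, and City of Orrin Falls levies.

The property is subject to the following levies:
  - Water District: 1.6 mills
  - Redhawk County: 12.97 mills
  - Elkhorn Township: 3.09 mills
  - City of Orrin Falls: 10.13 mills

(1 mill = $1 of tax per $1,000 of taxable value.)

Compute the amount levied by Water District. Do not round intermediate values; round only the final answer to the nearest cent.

$86.85

Assessed value = $227,300 × 0.34 = $77,282
Water District taxable value = $77,282 − $23,000 = $54,282
Water District levy = $54,282 × 0.0016 = $86.8512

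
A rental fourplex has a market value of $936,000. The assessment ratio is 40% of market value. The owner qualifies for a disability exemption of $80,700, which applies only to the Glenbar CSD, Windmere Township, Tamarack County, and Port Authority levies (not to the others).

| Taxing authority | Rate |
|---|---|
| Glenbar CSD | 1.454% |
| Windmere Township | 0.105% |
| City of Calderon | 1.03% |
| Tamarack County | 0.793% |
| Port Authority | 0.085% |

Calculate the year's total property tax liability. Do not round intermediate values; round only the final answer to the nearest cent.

Assessed value = $936,000 × 0.4 = $374,400
Glenbar CSD: ($374,400 − $80,700) × 0.01454 = $293,700 × 0.01454 = $4,270.398
Windmere Township: ($374,400 − $80,700) × 0.00105 = $293,700 × 0.00105 = $308.385
City of Calderon: $374,400 × 0.0103 = $3,856.32
Tamarack County: ($374,400 − $80,700) × 0.00793 = $293,700 × 0.00793 = $2,329.041
Port Authority: ($374,400 − $80,700) × 0.00085 = $293,700 × 0.00085 = $249.645
Total = $11,013.789

$11,013.79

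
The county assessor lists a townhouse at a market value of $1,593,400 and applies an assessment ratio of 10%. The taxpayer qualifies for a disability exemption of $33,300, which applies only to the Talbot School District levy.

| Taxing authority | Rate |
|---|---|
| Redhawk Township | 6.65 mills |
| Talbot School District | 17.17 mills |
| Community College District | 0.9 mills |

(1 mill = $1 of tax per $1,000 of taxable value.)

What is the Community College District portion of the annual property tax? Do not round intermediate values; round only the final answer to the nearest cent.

Assessed value = $1,593,400 × 0.1 = $159,340
Community College District taxable value = $159,340 (exemption does not apply)
Community College District levy = $159,340 × 0.0009 = $143.406

$143.41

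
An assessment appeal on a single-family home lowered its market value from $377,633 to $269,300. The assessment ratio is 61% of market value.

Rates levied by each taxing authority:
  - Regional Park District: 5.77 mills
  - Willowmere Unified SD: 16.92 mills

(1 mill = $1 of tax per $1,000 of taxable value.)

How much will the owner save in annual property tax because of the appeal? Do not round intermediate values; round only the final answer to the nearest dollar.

Old assessed value = $377,633 × 0.61 = $230,356.13
New assessed value = $269,300 × 0.61 = $164,273
Combined rate = 0.00577 + 0.01692 = 0.02269
Old tax = $230,356.13 × 0.02269 = $5,226.7805897
New tax = $164,273 × 0.02269 = $3,727.35437
Reduction = $5,226.7805897 − $3,727.35437 = $1,499.4262197

$1,499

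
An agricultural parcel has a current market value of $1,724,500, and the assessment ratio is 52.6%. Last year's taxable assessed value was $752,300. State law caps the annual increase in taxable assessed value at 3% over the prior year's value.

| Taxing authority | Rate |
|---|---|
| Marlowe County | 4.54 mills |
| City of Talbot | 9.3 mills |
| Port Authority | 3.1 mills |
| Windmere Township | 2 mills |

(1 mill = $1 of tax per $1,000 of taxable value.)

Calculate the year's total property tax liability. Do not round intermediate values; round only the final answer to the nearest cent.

Uncapped assessed value = $1,724,500 × 0.526 = $907,087
Cap limit = $752,300 × 1.03 = $774,869
Taxable assessed value = min($907,087, $774,869) = $774,869 (cap binds)
Marlowe County: $774,869 × 0.00454 = $3,517.90526
City of Talbot: $774,869 × 0.0093 = $7,206.2817
Port Authority: $774,869 × 0.0031 = $2,402.0939
Windmere Township: $774,869 × 0.002 = $1,549.738
Total = $14,676.01886

$14,676.02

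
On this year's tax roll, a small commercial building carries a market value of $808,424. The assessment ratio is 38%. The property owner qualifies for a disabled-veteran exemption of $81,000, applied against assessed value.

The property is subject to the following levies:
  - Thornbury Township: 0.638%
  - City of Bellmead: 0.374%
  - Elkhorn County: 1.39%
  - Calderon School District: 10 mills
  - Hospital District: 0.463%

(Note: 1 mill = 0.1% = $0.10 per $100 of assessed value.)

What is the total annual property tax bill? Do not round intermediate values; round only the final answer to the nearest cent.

$8,742.67

Assessed value = $808,424 × 0.38 = $307,201.12
Taxable value = $307,201.12 − $81,000 = $226,201.12
Thornbury Township: $226,201.12 × 0.00638 = $1,443.1631456
City of Bellmead: $226,201.12 × 0.00374 = $845.9921888
Elkhorn County: $226,201.12 × 0.0139 = $3,144.195568
Calderon School District: $226,201.12 × 0.01 = $2,262.0112
Hospital District: $226,201.12 × 0.00463 = $1,047.3111856
Total = $8,742.673288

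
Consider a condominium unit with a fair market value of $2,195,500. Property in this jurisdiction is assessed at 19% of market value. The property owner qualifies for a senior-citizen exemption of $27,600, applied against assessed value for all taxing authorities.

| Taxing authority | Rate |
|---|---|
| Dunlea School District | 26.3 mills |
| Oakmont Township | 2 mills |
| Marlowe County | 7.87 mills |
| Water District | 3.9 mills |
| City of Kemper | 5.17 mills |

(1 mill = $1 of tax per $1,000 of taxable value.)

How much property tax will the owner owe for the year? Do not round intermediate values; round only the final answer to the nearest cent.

Assessed value = $2,195,500 × 0.19 = $417,145
Taxable value = $417,145 − $27,600 = $389,545
Dunlea School District: $389,545 × 0.0263 = $10,245.0335
Oakmont Township: $389,545 × 0.002 = $779.09
Marlowe County: $389,545 × 0.00787 = $3,065.71915
Water District: $389,545 × 0.0039 = $1,519.2255
City of Kemper: $389,545 × 0.00517 = $2,013.94765
Total = $10,245.0335 + $779.09 + $3,065.71915 + $1,519.2255 + $2,013.94765 = $17,623.0158

$17,623.02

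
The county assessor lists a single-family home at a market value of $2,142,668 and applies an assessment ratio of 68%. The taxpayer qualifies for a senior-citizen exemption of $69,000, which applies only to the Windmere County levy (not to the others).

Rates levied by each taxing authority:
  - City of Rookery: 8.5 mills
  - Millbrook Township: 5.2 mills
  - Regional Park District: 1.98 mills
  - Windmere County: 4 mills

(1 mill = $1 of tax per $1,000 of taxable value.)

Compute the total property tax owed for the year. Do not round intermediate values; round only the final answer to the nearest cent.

$28,398.04

Assessed value = $2,142,668 × 0.68 = $1,457,014.24
City of Rookery: $1,457,014.24 × 0.0085 = $12,384.62104
Millbrook Township: $1,457,014.24 × 0.0052 = $7,576.474048
Regional Park District: $1,457,014.24 × 0.00198 = $2,884.8881952
Windmere County: ($1,457,014.24 − $69,000) × 0.004 = $1,388,014.24 × 0.004 = $5,552.05696
Total = $28,398.0402432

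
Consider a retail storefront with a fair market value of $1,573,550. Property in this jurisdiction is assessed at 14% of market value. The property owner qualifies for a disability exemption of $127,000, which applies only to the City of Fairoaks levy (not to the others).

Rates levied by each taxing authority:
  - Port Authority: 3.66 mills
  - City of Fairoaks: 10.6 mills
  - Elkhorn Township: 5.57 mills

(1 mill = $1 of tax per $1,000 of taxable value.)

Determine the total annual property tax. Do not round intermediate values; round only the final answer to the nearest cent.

$3,022.29

Assessed value = $1,573,550 × 0.14 = $220,297
Port Authority: $220,297 × 0.00366 = $806.28702
City of Fairoaks: ($220,297 − $127,000) × 0.0106 = $93,297 × 0.0106 = $988.9482
Elkhorn Township: $220,297 × 0.00557 = $1,227.05429
Total = $3,022.28951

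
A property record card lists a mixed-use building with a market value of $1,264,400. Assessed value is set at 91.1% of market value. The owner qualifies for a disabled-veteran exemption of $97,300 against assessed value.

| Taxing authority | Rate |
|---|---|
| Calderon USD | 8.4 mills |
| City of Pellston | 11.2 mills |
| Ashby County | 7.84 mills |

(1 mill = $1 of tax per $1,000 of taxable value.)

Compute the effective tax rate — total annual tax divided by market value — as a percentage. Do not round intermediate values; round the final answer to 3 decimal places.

Assessed value = $1,264,400 × 0.911 = $1,151,868.4
Taxable value = $1,151,868.4 − $97,300 = $1,054,568.4
Calderon USD: $1,054,568.4 × 0.0084 = $8,858.37456
City of Pellston: $1,054,568.4 × 0.0112 = $11,811.16608
Ashby County: $1,054,568.4 × 0.00784 = $8,267.816256
Total tax = $28,937.356896
Effective rate = $28,937.356896 ÷ $1,264,400 = 2.289% of market value

2.289%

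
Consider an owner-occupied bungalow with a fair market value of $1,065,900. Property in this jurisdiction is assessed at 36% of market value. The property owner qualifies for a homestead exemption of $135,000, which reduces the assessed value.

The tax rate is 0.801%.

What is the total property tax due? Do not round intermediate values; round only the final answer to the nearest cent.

Assessed value = $1,065,900 × 0.36 = $383,724
Taxable value = $383,724 − $135,000 = $248,724
Tax = $248,724 × 0.00801 = $1,992.27924

$1,992.28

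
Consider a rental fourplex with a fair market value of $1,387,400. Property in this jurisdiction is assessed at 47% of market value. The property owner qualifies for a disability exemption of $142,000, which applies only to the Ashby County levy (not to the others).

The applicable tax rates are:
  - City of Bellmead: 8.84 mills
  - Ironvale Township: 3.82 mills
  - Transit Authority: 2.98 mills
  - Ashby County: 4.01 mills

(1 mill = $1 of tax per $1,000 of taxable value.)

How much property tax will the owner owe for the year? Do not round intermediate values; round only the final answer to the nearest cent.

Assessed value = $1,387,400 × 0.47 = $652,078
City of Bellmead: $652,078 × 0.00884 = $5,764.36952
Ironvale Township: $652,078 × 0.00382 = $2,490.93796
Transit Authority: $652,078 × 0.00298 = $1,943.19244
Ashby County: ($652,078 − $142,000) × 0.00401 = $510,078 × 0.00401 = $2,045.41278
Total = $12,243.9127

$12,243.91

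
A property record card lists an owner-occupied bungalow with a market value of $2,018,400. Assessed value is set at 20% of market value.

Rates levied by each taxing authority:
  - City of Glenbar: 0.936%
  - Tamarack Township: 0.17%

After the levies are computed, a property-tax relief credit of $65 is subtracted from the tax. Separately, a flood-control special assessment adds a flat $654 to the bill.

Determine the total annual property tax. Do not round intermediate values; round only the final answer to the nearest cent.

$5,053.70

Assessed value = $2,018,400 × 0.2 = $403,680
City of Glenbar: $403,680 × 0.00936 = $3,778.4448
Tamarack Township: $403,680 × 0.0017 = $686.256
Levies subtotal = $4,464.7008
After credit = $4,464.7008 − $65 = $4,399.7008
Total = $4,399.7008 + $654 = $5,053.7008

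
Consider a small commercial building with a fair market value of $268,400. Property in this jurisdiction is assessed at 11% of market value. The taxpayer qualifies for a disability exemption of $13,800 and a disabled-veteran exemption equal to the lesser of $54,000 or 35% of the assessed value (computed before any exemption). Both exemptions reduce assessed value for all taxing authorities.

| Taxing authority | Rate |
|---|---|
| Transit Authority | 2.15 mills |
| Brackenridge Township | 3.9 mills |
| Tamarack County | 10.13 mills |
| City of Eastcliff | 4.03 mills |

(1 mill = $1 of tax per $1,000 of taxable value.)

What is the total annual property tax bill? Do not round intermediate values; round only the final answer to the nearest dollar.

$109

Assessed value = $268,400 × 0.11 = $29,524
Disabled-veteran exemption = min($54,000, 35% × $29,524) = min($54,000, $10,333.4) = $10,333.4 (percentage binds)
Taxable value = $29,524 − $13,800 − $10,333.4 = $5,390.6
Transit Authority: $5,390.6 × 0.00215 = $11.58979
Brackenridge Township: $5,390.6 × 0.0039 = $21.02334
Tamarack County: $5,390.6 × 0.01013 = $54.606778
City of Eastcliff: $5,390.6 × 0.00403 = $21.724118
Total = $108.944026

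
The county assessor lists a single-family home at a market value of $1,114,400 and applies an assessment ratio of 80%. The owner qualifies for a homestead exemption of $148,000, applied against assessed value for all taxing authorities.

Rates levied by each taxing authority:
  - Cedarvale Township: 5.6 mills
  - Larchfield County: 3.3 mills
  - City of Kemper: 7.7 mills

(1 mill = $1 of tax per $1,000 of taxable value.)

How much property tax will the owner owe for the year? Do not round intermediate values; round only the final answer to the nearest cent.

Assessed value = $1,114,400 × 0.8 = $891,520
Taxable value = $891,520 − $148,000 = $743,520
Cedarvale Township: $743,520 × 0.0056 = $4,163.712
Larchfield County: $743,520 × 0.0033 = $2,453.616
City of Kemper: $743,520 × 0.0077 = $5,725.104
Total = $4,163.712 + $2,453.616 + $5,725.104 = $12,342.432

$12,342.43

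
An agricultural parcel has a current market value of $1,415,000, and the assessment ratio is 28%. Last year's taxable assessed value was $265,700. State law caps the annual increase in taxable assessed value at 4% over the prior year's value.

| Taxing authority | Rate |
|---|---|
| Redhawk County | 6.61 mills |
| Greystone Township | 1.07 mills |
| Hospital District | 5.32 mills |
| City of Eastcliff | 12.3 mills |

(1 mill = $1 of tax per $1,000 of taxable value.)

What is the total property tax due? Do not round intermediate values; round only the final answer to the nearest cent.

Uncapped assessed value = $1,415,000 × 0.28 = $396,200
Cap limit = $265,700 × 1.04 = $276,328
Taxable assessed value = min($396,200, $276,328) = $276,328 (cap binds)
Redhawk County: $276,328 × 0.00661 = $1,826.52808
Greystone Township: $276,328 × 0.00107 = $295.67096
Hospital District: $276,328 × 0.00532 = $1,470.06496
City of Eastcliff: $276,328 × 0.0123 = $3,398.8344
Total = $6,991.0984

$6,991.10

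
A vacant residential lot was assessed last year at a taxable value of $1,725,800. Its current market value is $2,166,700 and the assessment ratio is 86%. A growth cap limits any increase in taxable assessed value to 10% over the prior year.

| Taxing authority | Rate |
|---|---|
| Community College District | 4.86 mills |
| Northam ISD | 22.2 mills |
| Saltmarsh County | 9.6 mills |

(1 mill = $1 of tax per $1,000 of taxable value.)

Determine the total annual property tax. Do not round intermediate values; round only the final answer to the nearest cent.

$68,310.85

Uncapped assessed value = $2,166,700 × 0.86 = $1,863,362
Cap limit = $1,725,800 × 1.1 = $1,898,380
Taxable assessed value = min($1,863,362, $1,898,380) = $1,863,362 (cap does not bind)
Community College District: $1,863,362 × 0.00486 = $9,055.93932
Northam ISD: $1,863,362 × 0.0222 = $41,366.6364
Saltmarsh County: $1,863,362 × 0.0096 = $17,888.2752
Total = $68,310.85092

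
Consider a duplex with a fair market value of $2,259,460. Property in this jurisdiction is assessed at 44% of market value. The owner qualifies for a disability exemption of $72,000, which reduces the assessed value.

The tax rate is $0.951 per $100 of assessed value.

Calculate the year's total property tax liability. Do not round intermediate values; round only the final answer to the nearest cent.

Assessed value = $2,259,460 × 0.44 = $994,162.4
Taxable value = $994,162.4 − $72,000 = $922,162.4
Tax = $922,162.4 × 0.00951 = $8,769.764424

$8,769.76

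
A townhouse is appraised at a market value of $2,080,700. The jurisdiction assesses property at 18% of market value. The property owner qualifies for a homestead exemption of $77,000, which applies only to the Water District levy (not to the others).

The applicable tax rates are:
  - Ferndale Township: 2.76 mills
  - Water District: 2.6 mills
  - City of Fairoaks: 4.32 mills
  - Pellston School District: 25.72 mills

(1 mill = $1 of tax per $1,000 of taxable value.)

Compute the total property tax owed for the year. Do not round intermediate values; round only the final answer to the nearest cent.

Assessed value = $2,080,700 × 0.18 = $374,526
Ferndale Township: $374,526 × 0.00276 = $1,033.69176
Water District: ($374,526 − $77,000) × 0.0026 = $297,526 × 0.0026 = $773.5676
City of Fairoaks: $374,526 × 0.00432 = $1,617.95232
Pellston School District: $374,526 × 0.02572 = $9,632.80872
Total = $13,058.0204

$13,058.02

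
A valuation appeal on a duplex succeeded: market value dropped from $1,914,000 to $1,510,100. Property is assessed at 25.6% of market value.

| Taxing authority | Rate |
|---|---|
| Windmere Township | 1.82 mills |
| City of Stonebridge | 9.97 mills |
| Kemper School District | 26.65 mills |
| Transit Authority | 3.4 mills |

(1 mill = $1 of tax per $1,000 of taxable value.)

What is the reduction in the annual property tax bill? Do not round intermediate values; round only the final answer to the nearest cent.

$4,326.19

Old assessed value = $1,914,000 × 0.256 = $489,984
New assessed value = $1,510,100 × 0.256 = $386,585.6
Combined rate = 0.00182 + 0.00997 + 0.02665 + 0.0034 = 0.04184
Old tax = $489,984 × 0.04184 = $20,500.93056
New tax = $386,585.6 × 0.04184 = $16,174.741504
Reduction = $20,500.93056 − $16,174.741504 = $4,326.189056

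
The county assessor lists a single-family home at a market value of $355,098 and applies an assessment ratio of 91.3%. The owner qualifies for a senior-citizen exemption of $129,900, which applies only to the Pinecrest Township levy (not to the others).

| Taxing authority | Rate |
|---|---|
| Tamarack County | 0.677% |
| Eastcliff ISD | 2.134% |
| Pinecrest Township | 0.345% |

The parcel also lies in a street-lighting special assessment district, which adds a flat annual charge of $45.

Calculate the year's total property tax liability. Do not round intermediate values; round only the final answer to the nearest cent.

$9,828.74

Assessed value = $355,098 × 0.913 = $324,204.474
Tamarack County: $324,204.474 × 0.00677 = $2,194.86428898
Eastcliff ISD: $324,204.474 × 0.02134 = $6,918.52347516
Pinecrest Township: ($324,204.474 − $129,900) × 0.00345 = $194,304.474 × 0.00345 = $670.3504353
Levies subtotal = $9,783.73819944
Total = $9,783.73819944 + $45 = $9,828.73819944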